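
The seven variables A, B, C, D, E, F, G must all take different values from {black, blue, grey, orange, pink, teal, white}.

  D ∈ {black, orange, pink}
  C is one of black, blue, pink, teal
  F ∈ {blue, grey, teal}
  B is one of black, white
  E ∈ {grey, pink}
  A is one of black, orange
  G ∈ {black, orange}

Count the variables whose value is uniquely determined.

The 7 variables together cover exactly {black, blue, grey, orange, pink, teal, white} — 7 values for 7 variables — and white appears only in B's list, so B = white.
A and G share exactly the 2 values {black, orange}; by pigeonhole those values go to them, so strike black, orange from C, D.
D's domain is down to {pink}, so D = pink. Remove pink from C, E.
E's domain is down to {grey}, so E = grey. Remove grey from F.
Determined: B=white, D=pink, E=grey. The other variables each still have more than one consistent value. That makes 3.

3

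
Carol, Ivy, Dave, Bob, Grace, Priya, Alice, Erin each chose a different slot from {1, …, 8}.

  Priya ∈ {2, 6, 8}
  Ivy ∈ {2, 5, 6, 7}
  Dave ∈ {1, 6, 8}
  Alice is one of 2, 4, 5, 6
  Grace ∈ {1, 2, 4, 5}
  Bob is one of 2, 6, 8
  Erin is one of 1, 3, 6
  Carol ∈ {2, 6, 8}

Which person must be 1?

Dave

The 8 variables together cover exactly {1, 2, 3, 4, 5, 6, 7, 8} — 8 values for 8 variables — and 3 appears only in Erin's list, so Erin = 3.
Among the 7 still-open variables, 7 fits only Ivy (and all 7 values in {1, 2, 4, 5, 6, 7, 8} must be used), so Ivy = 7.
The 3 variables Carol, Bob, Priya are confined to {2, 6, 8}, which locks those values in; drop them from Dave, Grace, Alice.
So 1 goes to Dave.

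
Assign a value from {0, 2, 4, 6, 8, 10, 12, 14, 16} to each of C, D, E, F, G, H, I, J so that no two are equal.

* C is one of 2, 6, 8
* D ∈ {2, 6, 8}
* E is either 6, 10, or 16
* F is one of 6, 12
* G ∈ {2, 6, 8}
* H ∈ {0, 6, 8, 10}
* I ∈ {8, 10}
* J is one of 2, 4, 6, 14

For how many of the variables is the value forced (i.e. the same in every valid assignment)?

4

C, D, G between them cover only {2, 6, 8} — a naked triple. Remove those values from E, F, H, I, J.
F must be 12 (only option left).
I must be 10 (only option left). Strike 10 from E, H.
E has just one choice, so E = 16.
H's domain is down to {0}, so H = 0.
Determined: E=16, F=12, H=0, I=10. The other variables each still have more than one consistent value. That makes 4.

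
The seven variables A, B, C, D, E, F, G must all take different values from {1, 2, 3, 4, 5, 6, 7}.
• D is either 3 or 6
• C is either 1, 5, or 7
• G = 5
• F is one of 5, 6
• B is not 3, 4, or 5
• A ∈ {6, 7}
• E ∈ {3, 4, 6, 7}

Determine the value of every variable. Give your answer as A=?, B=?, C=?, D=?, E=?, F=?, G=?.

A=7, B=2, C=1, D=3, E=4, F=6, G=5

G must be 5 (only option left). Strike 5 from C, F.
F's domain is down to {6}, so F = 6. Strike 6 from A, B, D, E.
A's domain is down to {7}, so A = 7. Strike 7 from B, C, E.
C's domain is down to {1}, so C = 1. Remove 1 from B.
That leaves D = 3. Remove 3 from E.
E's domain is down to {4}, so E = 4.
That leaves B = 2.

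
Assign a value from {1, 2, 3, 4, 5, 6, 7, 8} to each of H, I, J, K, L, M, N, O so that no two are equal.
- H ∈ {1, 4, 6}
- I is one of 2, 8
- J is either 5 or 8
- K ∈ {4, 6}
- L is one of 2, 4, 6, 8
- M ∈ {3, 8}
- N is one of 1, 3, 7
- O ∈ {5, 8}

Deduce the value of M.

Among the 8 variables, 7 fits only N (and all 8 values in {1, 2, 3, 4, 5, 6, 7, 8} must be used), so N = 7.
The 7 still-open variables together cover exactly {1, 2, 3, 4, 5, 6, 8} — 7 values for 7 variables — and 1 appears only in H's list, so H = 1.
The 6 still-open variables together cover exactly {2, 3, 4, 5, 6, 8} — 6 values for 6 variables — and 3 appears only in M's list, so M = 3.

3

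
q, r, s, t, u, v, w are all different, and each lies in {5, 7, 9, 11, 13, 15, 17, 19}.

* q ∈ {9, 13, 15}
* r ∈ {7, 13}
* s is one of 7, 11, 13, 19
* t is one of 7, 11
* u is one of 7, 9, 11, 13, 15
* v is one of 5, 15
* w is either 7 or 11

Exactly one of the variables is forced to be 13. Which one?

r

Among the 7 variables, 5 fits only v (and all 7 values in {5, 7, 9, 11, 13, 15, 19} must be used), so v = 5.
The 6 still-open variables together cover exactly {7, 9, 11, 13, 15, 19} — 6 values for 6 variables — and 19 appears only in s's list, so s = 19.
t and w between them cover only {7, 11} — a naked pair. Remove those values from r, u.
So 13 goes to r.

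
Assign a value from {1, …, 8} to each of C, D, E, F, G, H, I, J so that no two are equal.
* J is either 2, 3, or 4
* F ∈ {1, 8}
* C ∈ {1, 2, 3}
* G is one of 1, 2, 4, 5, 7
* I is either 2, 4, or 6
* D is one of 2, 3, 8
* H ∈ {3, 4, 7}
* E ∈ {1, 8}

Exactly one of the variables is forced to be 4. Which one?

J

The 8 variables together cover exactly {1, 2, 3, 4, 5, 6, 7, 8} — 8 values for 8 variables — and 5 appears only in G's list, so G = 5.
Among the 7 still-open variables, 6 fits only I (and all 7 values in {1, 2, 3, 4, 6, 7, 8} must be used), so I = 6.
The 6 still-open variables together cover exactly {1, 2, 3, 4, 7, 8} — 6 values for 6 variables — and 7 appears only in H's list, so H = 7.
Among the 5 still-open variables, 4 fits only J (and all 5 values in {1, 2, 3, 4, 8} must be used), so J = 4.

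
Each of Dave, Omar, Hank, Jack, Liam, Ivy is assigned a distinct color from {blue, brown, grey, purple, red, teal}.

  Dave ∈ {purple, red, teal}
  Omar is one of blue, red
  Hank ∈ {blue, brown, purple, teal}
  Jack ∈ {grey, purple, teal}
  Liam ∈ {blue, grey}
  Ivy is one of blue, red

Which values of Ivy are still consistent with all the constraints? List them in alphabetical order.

blue, red

Among the 6 variables, brown fits only Hank (and all 6 values in {blue, brown, grey, purple, red, teal} must be used), so Hank = brown.
The 2 variables Omar and Ivy are confined to {blue, red}, which locks those values in; drop them from Dave, Liam.
Liam has just one choice, so Liam = grey. Strike grey from Jack.
No further eliminations apply; Ivy can still be any of blue, red.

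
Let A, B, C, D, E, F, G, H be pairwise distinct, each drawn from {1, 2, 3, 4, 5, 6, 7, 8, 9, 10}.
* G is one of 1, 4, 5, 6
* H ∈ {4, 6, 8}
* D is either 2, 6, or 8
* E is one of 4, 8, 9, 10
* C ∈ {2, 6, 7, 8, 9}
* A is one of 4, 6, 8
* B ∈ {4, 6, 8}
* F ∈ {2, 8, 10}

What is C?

A, B, H share exactly the 3 values {4, 6, 8}; by pigeonhole those values go to them, so strike 4, 6, 8 from C, D, E, F, G.
D must be 2 (only option left). So C, F can't be 2.
F's domain is down to {10}, so F = 10. Eliminate 10 elsewhere: E.
E must be 9 (only option left). So C can't be 9.
So C = 7.

7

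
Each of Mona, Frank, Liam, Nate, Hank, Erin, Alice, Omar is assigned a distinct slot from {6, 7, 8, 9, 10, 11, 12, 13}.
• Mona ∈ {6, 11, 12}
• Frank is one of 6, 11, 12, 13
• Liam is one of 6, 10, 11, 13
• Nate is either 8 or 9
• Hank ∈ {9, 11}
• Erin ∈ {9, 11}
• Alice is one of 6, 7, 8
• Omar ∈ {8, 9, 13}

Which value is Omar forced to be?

The 8 variables draw from only 8 values {6, 7, 8, 9, 10, 11, 12, 13}, so each is used; only Alice can be 7, hence Alice = 7.
Among the 7 still-open variables, 10 fits only Liam (and all 7 values in {6, 8, 9, 10, 11, 12, 13} must be used), so Liam = 10.
Hank and Erin between them cover only {9, 11} — a naked pair. Remove those values from Mona, Frank, Nate, Omar.
Nate must be 8 (only option left). Eliminate 8 elsewhere: Omar.
So Omar = 13.

13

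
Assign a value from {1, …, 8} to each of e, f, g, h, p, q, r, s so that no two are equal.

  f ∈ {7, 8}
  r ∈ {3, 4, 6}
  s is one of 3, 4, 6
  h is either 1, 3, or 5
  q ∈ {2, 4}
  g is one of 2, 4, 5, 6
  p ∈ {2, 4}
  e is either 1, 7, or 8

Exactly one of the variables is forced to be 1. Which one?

h

The 2 variables p and q are confined to {2, 4}, which locks those values in; drop them from g, r, s.
r and s between them cover only {3, 6} — a naked pair. Remove those values from g, h.
That leaves g = 5. Remove 5 from h.
So 1 goes to h.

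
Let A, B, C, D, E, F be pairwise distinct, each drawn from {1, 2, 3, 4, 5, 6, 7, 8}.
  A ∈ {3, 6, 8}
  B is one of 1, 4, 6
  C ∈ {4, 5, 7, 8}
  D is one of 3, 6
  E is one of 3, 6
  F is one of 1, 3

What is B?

4

The 2 variables D and E are confined to {3, 6}, which locks those values in; drop them from A, B, F.
A's domain is down to {8}, so A = 8. Strike 8 from C.
F has just one choice, so F = 1. Strike 1 from B.
So B = 4.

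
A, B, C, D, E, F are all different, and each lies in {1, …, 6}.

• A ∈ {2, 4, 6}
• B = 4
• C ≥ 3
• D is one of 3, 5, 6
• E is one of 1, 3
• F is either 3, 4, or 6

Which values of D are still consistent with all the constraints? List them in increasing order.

B's domain is down to {4}, so B = 4. Remove 4 from A, C, F.
The 5 still-open variables together cover exactly {1, 2, 3, 5, 6} — 5 values for 5 variables — and 1 appears only in E's list, so E = 1.
The 4 still-open variables draw from only 4 values {2, 3, 5, 6}, so each is used; only A can be 2, hence A = 2.
No further eliminations apply; D can still be any of 3, 5, 6.

3, 5, 6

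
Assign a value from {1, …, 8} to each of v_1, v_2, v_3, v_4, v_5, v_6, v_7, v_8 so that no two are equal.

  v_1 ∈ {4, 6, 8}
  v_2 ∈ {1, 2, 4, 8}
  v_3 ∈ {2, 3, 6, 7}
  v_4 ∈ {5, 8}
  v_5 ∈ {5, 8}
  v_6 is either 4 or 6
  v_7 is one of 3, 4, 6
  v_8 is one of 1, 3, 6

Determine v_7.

The 8 variables draw from only 8 values {1, 2, 3, 4, 5, 6, 7, 8}, so each is used; only v_3 can be 7, hence v_3 = 7.
The 7 still-open variables together cover exactly {1, 2, 3, 4, 5, 6, 8} — 7 values for 7 variables — and 2 appears only in v_2's list, so v_2 = 2.
The 6 still-open variables together cover exactly {1, 3, 4, 5, 6, 8} — 6 values for 6 variables — and 1 appears only in v_8's list, so v_8 = 1.
The 5 still-open variables together cover exactly {3, 4, 5, 6, 8} — 5 values for 5 variables — and 3 appears only in v_7's list, so v_7 = 3.

3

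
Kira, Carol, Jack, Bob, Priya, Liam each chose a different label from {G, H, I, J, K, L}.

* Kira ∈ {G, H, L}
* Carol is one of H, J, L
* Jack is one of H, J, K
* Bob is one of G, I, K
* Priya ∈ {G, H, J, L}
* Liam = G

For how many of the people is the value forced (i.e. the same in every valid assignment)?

Liam's domain is down to {G}, so Liam = G. Eliminate G elsewhere: Kira, Bob, Priya.
The 5 still-open variables together cover exactly {H, I, J, K, L} — 5 values for 5 variables — and I appears only in Bob's list, so Bob = I.
The 4 still-open variables draw from only 4 values {H, J, K, L}, so each is used; only Jack can be K, hence Jack = K.
Determined: Jack=K, Bob=I, Liam=G. The other people each still have more than one consistent value. That makes 3.

3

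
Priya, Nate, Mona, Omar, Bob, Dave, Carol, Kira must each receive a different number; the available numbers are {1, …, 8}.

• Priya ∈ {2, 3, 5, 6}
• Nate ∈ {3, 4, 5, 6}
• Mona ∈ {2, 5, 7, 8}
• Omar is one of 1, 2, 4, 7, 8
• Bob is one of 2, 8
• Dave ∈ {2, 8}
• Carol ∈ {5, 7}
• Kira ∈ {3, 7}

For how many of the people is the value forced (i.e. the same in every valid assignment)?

Among the 8 variables, 1 fits only Omar (and all 8 values in {1, 2, 3, 4, 5, 6, 7, 8} must be used), so Omar = 1.
Among the 7 still-open variables, 4 fits only Nate (and all 7 values in {2, 3, 4, 5, 6, 7, 8} must be used), so Nate = 4.
The 6 still-open variables together cover exactly {2, 3, 5, 6, 7, 8} — 6 values for 6 variables — and 6 appears only in Priya's list, so Priya = 6.
The 5 still-open variables draw from only 5 values {2, 3, 5, 7, 8}, so each is used; only Kira can be 3, hence Kira = 3.
Bob and Dave between them cover only {2, 8} — a naked pair. Remove those values from Mona.
Determined: Priya=6, Nate=4, Omar=1, Kira=3. The other people each still have more than one consistent value. That makes 4.

4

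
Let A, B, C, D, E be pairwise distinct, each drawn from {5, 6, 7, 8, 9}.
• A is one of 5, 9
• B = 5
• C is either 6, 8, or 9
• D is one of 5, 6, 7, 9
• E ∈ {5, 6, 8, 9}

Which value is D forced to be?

B must be 5 (only option left). Strike 5 from A, D, E.
A has just one choice, so A = 9. So C, D, E can't be 9.
The 3 still-open variables draw from only 3 values {6, 7, 8}, so each is used; only D can be 7, hence D = 7.

7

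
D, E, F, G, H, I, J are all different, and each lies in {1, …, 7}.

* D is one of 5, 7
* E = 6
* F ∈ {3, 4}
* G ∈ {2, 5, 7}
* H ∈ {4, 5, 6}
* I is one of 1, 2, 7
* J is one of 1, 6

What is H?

4

E must be 6 (only option left). Strike 6 from H, J.
J has just one choice, so J = 1. Remove 1 from I.
The 5 still-open variables draw from only 5 values {2, 3, 4, 5, 7}, so each is used; only F can be 3, hence F = 3.
The 4 still-open variables together cover exactly {2, 4, 5, 7} — 4 values for 4 variables — and 4 appears only in H's list, so H = 4.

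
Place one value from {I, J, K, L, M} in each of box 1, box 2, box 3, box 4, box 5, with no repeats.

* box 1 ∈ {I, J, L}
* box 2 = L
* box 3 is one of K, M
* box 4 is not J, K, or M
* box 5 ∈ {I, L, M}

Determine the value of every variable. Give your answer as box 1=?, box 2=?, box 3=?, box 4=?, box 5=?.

box 2 has just one choice, so box 2 = L. Remove L from box 1, box 4, box 5.
box 4's domain is down to {I}, so box 4 = I. Eliminate I elsewhere: box 1, box 5.
That leaves box 5 = M. Strike M from box 3.
box 1 has just one choice, so box 1 = J.
box 3 must be K (only option left).

box 1=J, box 2=L, box 3=K, box 4=I, box 5=M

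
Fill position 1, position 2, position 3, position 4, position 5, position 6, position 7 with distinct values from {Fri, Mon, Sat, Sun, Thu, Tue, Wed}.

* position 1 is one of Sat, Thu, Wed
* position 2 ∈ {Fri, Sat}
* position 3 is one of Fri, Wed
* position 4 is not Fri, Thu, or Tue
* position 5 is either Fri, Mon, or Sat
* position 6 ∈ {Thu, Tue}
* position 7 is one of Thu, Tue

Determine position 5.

The 7 variables draw from only 7 values {Fri, Mon, Sat, Sun, Thu, Tue, Wed}, so each is used; only position 4 can be Sun, hence position 4 = Sun.
The 6 still-open variables draw from only 6 values {Fri, Mon, Sat, Thu, Tue, Wed}, so each is used; only position 5 can be Mon, hence position 5 = Mon.

Mon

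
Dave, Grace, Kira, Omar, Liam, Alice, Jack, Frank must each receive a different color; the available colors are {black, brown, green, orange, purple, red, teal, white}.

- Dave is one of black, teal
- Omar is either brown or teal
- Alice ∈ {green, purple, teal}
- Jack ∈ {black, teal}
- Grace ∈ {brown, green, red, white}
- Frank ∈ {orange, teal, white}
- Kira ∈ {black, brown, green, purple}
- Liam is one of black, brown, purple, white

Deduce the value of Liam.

The 8 variables draw from only 8 values {black, brown, green, orange, purple, red, teal, white}, so each is used; only Frank can be orange, hence Frank = orange.
The 7 still-open variables together cover exactly {black, brown, green, purple, red, teal, white} — 7 values for 7 variables — and red appears only in Grace's list, so Grace = red.
The 6 still-open variables draw from only 6 values {black, brown, green, purple, teal, white}, so each is used; only Liam can be white, hence Liam = white.

white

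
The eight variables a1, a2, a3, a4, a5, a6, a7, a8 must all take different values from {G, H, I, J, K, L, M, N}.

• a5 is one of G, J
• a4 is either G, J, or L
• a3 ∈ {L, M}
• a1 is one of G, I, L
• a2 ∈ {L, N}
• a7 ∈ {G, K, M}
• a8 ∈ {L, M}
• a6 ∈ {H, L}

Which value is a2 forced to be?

Among the 8 variables, H fits only a6 (and all 8 values in {G, H, I, J, K, L, M, N} must be used), so a6 = H.
The 7 still-open variables together cover exactly {G, I, J, K, L, M, N} — 7 values for 7 variables — and I appears only in a1's list, so a1 = I.
Among the 6 still-open variables, K fits only a7 (and all 6 values in {G, J, K, L, M, N} must be used), so a7 = K.
Among the 5 still-open variables, N fits only a2 (and all 5 values in {G, J, L, M, N} must be used), so a2 = N.

N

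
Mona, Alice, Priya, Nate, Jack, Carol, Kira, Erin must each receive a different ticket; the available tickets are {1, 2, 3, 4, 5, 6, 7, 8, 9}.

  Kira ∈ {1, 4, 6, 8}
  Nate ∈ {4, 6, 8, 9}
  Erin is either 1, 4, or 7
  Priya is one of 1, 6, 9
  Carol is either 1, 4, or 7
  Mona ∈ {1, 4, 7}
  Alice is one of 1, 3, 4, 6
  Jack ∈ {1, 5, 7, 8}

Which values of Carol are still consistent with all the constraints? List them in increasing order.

1, 4, 7

The 8 variables draw from only 8 values {1, 3, 4, 5, 6, 7, 8, 9}, so each is used; only Alice can be 3, hence Alice = 3.
The 7 still-open variables together cover exactly {1, 4, 5, 6, 7, 8, 9} — 7 values for 7 variables — and 5 appears only in Jack's list, so Jack = 5.
Mona, Carol, Erin between them cover only {1, 4, 7} — a naked triple. Remove those values from Priya, Nate, Kira.
No further eliminations apply; Carol can still be any of 1, 4, 7.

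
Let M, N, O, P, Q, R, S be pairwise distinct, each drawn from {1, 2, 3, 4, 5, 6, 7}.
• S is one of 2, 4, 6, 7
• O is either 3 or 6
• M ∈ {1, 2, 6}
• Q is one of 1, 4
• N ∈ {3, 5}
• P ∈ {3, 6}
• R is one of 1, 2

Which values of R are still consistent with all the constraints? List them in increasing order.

1, 2

Among the 7 variables, 5 fits only N (and all 7 values in {1, 2, 3, 4, 5, 6, 7} must be used), so N = 5.
Among the 6 still-open variables, 7 fits only S (and all 6 values in {1, 2, 3, 4, 6, 7} must be used), so S = 7.
The 5 still-open variables together cover exactly {1, 2, 3, 4, 6} — 5 values for 5 variables — and 4 appears only in Q's list, so Q = 4.
O and P between them cover only {3, 6} — a naked pair. Remove those values from M.
No further eliminations apply; R can still be any of 1, 2.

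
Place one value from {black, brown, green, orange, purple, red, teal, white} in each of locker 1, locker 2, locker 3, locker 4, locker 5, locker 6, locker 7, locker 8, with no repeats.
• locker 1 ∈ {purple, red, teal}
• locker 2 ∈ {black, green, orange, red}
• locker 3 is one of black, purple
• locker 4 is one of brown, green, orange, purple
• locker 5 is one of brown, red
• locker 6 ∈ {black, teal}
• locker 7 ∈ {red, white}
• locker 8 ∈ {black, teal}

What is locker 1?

red

The 8 variables draw from only 8 values {black, brown, green, orange, purple, red, teal, white}, so each is used; only locker 7 can be white, hence locker 7 = white.
locker 6 and locker 8 between them cover only {black, teal} — a naked pair. Remove those values from locker 1, locker 2, locker 3.
That leaves locker 3 = purple. Eliminate purple elsewhere: locker 1, locker 4.
So locker 1 = red.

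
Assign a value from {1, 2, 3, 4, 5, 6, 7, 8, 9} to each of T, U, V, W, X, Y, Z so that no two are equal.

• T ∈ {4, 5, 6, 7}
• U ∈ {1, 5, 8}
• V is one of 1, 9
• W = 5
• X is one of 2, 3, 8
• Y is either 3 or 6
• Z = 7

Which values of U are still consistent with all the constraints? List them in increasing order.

1, 8

W's domain is down to {5}, so W = 5. Eliminate 5 elsewhere: T, U.
Z must be 7 (only option left). Strike 7 from T.
No further eliminations apply; U can still be any of 1, 8.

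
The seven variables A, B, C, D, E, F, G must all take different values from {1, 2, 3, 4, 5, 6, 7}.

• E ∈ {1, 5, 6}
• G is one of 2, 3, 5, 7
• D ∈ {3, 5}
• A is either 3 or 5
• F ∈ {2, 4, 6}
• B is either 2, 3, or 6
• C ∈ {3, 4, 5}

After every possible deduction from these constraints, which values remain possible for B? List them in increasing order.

2, 6

The 7 variables draw from only 7 values {1, 2, 3, 4, 5, 6, 7}, so each is used; only E can be 1, hence E = 1.
The 6 still-open variables together cover exactly {2, 3, 4, 5, 6, 7} — 6 values for 6 variables — and 7 appears only in G's list, so G = 7.
A and D between them cover only {3, 5} — a naked pair. Remove those values from B, C.
C has just one choice, so C = 4. Strike 4 from F.
No further eliminations apply; B can still be any of 2, 6.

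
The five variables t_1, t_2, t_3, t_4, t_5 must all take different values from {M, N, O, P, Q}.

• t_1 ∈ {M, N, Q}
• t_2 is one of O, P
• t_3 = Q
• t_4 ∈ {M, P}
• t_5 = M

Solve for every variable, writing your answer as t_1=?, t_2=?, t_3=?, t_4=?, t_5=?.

t_3 has just one choice, so t_3 = Q. Strike Q from t_1.
t_5 has just one choice, so t_5 = M. Eliminate M elsewhere: t_1, t_4.
t_1 has just one choice, so t_1 = N.
That leaves t_4 = P. So t_2 can't be P.
That leaves t_2 = O.

t_1=N, t_2=O, t_3=Q, t_4=P, t_5=M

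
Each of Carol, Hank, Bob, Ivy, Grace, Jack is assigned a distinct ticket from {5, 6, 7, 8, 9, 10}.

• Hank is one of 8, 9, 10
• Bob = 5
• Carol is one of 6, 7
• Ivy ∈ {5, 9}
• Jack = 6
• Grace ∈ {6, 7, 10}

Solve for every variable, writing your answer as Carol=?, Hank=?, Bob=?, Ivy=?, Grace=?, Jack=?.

Carol=7, Hank=8, Bob=5, Ivy=9, Grace=10, Jack=6

Bob must be 5 (only option left). Strike 5 from Ivy.
That leaves Ivy = 9. Eliminate 9 elsewhere: Hank.
That leaves Jack = 6. Eliminate 6 elsewhere: Carol, Grace.
Carol has just one choice, so Carol = 7. Remove 7 from Grace.
Grace has just one choice, so Grace = 10. Eliminate 10 elsewhere: Hank.
Hank must be 8 (only option left).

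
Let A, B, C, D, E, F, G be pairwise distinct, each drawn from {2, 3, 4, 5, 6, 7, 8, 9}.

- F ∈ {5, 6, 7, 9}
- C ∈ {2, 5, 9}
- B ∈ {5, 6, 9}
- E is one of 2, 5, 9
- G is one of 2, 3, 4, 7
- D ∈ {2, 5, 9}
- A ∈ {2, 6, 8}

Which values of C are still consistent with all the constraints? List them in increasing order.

The 3 variables C, D, E are confined to {2, 5, 9}, which locks those values in; drop them from A, B, F, G.
B's domain is down to {6}, so B = 6. Strike 6 from A, F.
That leaves F = 7. So G can't be 7.
A must be 8 (only option left).
No further eliminations apply; C can still be any of 2, 5, 9.

2, 5, 9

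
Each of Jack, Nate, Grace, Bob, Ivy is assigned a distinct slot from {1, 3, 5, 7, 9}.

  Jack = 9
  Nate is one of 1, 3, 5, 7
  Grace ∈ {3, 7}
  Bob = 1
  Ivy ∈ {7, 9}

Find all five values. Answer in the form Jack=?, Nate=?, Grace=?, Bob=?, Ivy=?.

Jack=9, Nate=5, Grace=3, Bob=1, Ivy=7

Jack has just one choice, so Jack = 9. Remove 9 from Ivy.
That leaves Bob = 1. So Nate can't be 1.
Ivy's domain is down to {7}, so Ivy = 7. So Nate, Grace can't be 7.
Grace must be 3 (only option left). Eliminate 3 elsewhere: Nate.
Nate has just one choice, so Nate = 5.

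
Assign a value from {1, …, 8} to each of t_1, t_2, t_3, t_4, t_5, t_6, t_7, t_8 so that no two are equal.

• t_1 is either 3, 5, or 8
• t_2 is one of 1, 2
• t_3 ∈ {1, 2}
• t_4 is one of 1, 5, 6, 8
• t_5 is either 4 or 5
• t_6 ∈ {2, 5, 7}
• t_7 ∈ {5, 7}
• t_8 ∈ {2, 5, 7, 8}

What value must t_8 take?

8

Among the 8 variables, 3 fits only t_1 (and all 8 values in {1, 2, 3, 4, 5, 6, 7, 8} must be used), so t_1 = 3.
The 7 still-open variables draw from only 7 values {1, 2, 4, 5, 6, 7, 8}, so each is used; only t_5 can be 4, hence t_5 = 4.
The 6 still-open variables draw from only 6 values {1, 2, 5, 6, 7, 8}, so each is used; only t_4 can be 6, hence t_4 = 6.
The 5 still-open variables draw from only 5 values {1, 2, 5, 7, 8}, so each is used; only t_8 can be 8, hence t_8 = 8.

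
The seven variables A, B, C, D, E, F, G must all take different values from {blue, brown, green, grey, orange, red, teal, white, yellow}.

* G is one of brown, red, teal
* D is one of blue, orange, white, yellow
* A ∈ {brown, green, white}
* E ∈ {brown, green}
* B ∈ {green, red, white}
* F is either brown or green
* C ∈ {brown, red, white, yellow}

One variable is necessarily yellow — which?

E and F between them cover only {brown, green} — a naked pair. Remove those values from A, B, C, G.
That leaves A = white. Eliminate white elsewhere: B, C, D.
B's domain is down to {red}, so B = red. So C, G can't be red.
So yellow goes to C.

C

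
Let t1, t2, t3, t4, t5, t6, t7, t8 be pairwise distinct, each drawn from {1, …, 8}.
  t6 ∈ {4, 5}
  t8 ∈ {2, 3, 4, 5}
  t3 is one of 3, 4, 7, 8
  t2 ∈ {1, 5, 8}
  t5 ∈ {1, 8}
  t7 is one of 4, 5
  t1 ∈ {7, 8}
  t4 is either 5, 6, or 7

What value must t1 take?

The 8 variables draw from only 8 values {1, 2, 3, 4, 5, 6, 7, 8}, so each is used; only t8 can be 2, hence t8 = 2.
Among the 7 still-open variables, 3 fits only t3 (and all 7 values in {1, 3, 4, 5, 6, 7, 8} must be used), so t3 = 3.
Among the 6 still-open variables, 6 fits only t4 (and all 6 values in {1, 4, 5, 6, 7, 8} must be used), so t4 = 6.
The 5 still-open variables draw from only 5 values {1, 4, 5, 7, 8}, so each is used; only t1 can be 7, hence t1 = 7.

7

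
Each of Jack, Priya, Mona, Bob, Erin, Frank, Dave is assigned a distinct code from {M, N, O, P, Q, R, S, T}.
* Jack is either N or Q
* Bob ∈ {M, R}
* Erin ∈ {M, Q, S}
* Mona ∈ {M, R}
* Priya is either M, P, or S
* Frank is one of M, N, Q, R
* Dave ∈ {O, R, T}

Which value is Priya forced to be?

P

Mona and Bob share exactly the 2 values {M, R}; by pigeonhole those values go to them, so strike M, R from Priya, Erin, Frank, Dave.
Jack and Frank share exactly the 2 values {N, Q}; by pigeonhole those values go to them, so strike N, Q from Erin.
Erin must be S (only option left). So Priya can't be S.
So Priya = P.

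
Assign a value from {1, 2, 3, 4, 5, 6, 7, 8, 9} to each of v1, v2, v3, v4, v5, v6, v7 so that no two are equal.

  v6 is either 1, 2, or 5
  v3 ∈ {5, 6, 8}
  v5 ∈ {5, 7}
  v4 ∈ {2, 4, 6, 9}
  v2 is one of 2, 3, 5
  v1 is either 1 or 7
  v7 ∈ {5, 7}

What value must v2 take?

3

v5 and v7 between them cover only {5, 7} — a naked pair. Remove those values from v1, v2, v3, v6.
v1's domain is down to {1}, so v1 = 1. So v6 can't be 1.
v6 has just one choice, so v6 = 2. Strike 2 from v2, v4.
So v2 = 3.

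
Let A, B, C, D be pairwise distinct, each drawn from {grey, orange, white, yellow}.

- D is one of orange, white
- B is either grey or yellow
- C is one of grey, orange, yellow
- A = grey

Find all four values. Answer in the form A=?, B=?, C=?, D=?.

A has just one choice, so A = grey. Eliminate grey elsewhere: B, C.
B's domain is down to {yellow}, so B = yellow. Eliminate yellow elsewhere: C.
That leaves C = orange. Strike orange from D.
D must be white (only option left).

A=grey, B=yellow, C=orange, D=white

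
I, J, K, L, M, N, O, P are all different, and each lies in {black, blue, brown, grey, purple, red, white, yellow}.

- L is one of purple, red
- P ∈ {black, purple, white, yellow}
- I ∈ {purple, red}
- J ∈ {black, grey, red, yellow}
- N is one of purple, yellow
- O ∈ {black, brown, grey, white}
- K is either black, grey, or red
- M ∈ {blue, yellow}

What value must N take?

yellow

The 8 variables draw from only 8 values {black, blue, brown, grey, purple, red, white, yellow}, so each is used; only M can be blue, hence M = blue.
Among the 7 still-open variables, brown fits only O (and all 7 values in {black, brown, grey, purple, red, white, yellow} must be used), so O = brown.
The 6 still-open variables draw from only 6 values {black, grey, purple, red, white, yellow}, so each is used; only P can be white, hence P = white.
I and L between them cover only {purple, red} — a naked pair. Remove those values from J, K, N.
So N = yellow.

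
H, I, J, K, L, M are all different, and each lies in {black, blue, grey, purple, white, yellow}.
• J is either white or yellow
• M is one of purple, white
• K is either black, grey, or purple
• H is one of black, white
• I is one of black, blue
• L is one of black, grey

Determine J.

yellow

The 6 variables draw from only 6 values {black, blue, grey, purple, white, yellow}, so each is used; only I can be blue, hence I = blue.
The 5 still-open variables draw from only 5 values {black, grey, purple, white, yellow}, so each is used; only J can be yellow, hence J = yellow.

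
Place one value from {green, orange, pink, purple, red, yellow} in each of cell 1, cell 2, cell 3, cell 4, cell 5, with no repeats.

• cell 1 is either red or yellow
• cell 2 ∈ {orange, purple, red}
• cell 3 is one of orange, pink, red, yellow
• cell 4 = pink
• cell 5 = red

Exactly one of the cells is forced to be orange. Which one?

cell 4 must be pink (only option left). So cell 3 can't be pink.
cell 5 has just one choice, so cell 5 = red. Strike red from cell 1, cell 2, cell 3.
cell 1 has just one choice, so cell 1 = yellow. Eliminate yellow elsewhere: cell 3.
So orange goes to cell 3.

cell 3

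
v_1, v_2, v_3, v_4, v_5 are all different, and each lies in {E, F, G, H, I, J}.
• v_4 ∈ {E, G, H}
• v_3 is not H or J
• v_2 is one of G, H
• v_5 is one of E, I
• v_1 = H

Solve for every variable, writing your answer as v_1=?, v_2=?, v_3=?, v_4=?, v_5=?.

v_1=H, v_2=G, v_3=F, v_4=E, v_5=I

v_1's domain is down to {H}, so v_1 = H. Remove H from v_2, v_4.
v_2 must be G (only option left). Eliminate G elsewhere: v_3, v_4.
v_4's domain is down to {E}, so v_4 = E. So v_3, v_5 can't be E.
v_5's domain is down to {I}, so v_5 = I. So v_3 can't be I.
v_3 has just one choice, so v_3 = F.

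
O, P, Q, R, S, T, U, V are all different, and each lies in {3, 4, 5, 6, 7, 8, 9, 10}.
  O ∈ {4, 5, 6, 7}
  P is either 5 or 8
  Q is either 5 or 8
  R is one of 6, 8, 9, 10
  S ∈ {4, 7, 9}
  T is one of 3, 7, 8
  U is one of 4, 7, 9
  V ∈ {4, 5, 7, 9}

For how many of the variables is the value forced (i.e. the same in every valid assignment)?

The 8 variables draw from only 8 values {3, 4, 5, 6, 7, 8, 9, 10}, so each is used; only T can be 3, hence T = 3.
The 7 still-open variables draw from only 7 values {4, 5, 6, 7, 8, 9, 10}, so each is used; only R can be 10, hence R = 10.
The 6 still-open variables draw from only 6 values {4, 5, 6, 7, 8, 9}, so each is used; only O can be 6, hence O = 6.
The 2 variables P and Q are confined to {5, 8}, which locks those values in; drop them from V.
Determined: O=6, R=10, T=3. The other variables each still have more than one consistent value. That makes 3.

3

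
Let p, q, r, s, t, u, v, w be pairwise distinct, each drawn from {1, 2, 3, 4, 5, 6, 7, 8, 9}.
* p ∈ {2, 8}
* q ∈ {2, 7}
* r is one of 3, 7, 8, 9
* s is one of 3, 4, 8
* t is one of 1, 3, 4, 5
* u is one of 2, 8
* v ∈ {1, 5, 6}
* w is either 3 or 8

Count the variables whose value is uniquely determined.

p and u share exactly the 2 values {2, 8}; by pigeonhole those values go to them, so strike 2, 8 from q, r, s, w.
q must be 7 (only option left). Remove 7 from r.
w must be 3 (only option left). Remove 3 from r, s, t.
r's domain is down to {9}, so r = 9.
That leaves s = 4. Strike 4 from t.
Determined: q=7, r=9, s=4, w=3. The other variables each still have more than one consistent value. That makes 4.

4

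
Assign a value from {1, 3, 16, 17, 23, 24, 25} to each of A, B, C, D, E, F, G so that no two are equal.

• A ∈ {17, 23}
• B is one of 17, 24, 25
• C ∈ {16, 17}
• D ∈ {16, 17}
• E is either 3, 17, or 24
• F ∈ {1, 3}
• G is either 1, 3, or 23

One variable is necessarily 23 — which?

A

The 7 variables together cover exactly {1, 3, 16, 17, 23, 24, 25} — 7 values for 7 variables — and 25 appears only in B's list, so B = 25.
The 6 still-open variables draw from only 6 values {1, 3, 16, 17, 23, 24}, so each is used; only E can be 24, hence E = 24.
C and D between them cover only {16, 17} — a naked pair. Remove those values from A.
So 23 goes to A.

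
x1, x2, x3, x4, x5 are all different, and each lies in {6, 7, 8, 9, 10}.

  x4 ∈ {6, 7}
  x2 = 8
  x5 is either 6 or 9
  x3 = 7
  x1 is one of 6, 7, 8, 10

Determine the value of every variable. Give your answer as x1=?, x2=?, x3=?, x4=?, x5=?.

x1=10, x2=8, x3=7, x4=6, x5=9

x2 must be 8 (only option left). Eliminate 8 elsewhere: x1.
That leaves x3 = 7. So x1, x4 can't be 7.
x4 has just one choice, so x4 = 6. Strike 6 from x1, x5.
That leaves x5 = 9.
x1 has just one choice, so x1 = 10.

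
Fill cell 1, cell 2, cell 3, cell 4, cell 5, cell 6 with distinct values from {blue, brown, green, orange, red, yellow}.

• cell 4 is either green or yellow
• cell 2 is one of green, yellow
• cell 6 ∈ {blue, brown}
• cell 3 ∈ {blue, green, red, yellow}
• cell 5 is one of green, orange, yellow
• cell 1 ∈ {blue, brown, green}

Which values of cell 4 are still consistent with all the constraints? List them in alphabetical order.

The 6 variables draw from only 6 values {blue, brown, green, orange, red, yellow}, so each is used; only cell 5 can be orange, hence cell 5 = orange.
The 5 still-open variables draw from only 5 values {blue, brown, green, red, yellow}, so each is used; only cell 3 can be red, hence cell 3 = red.
The 2 variables cell 2 and cell 4 are confined to {green, yellow}, which locks those values in; drop them from cell 1.
No further eliminations apply; cell 4 can still be any of green, yellow.

green, yellow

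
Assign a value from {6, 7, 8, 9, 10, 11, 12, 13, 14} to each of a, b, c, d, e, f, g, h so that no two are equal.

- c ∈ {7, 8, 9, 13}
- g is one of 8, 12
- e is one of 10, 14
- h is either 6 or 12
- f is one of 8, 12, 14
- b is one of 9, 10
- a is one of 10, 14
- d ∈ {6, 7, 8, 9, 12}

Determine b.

The 8 variables together cover exactly {6, 7, 8, 9, 10, 12, 13, 14} — 8 values for 8 variables — and 13 appears only in c's list, so c = 13.
The 7 still-open variables together cover exactly {6, 7, 8, 9, 10, 12, 14} — 7 values for 7 variables — and 7 appears only in d's list, so d = 7.
The 6 still-open variables draw from only 6 values {6, 8, 9, 10, 12, 14}, so each is used; only h can be 6, hence h = 6.
Among the 5 still-open variables, 9 fits only b (and all 5 values in {8, 9, 10, 12, 14} must be used), so b = 9.

9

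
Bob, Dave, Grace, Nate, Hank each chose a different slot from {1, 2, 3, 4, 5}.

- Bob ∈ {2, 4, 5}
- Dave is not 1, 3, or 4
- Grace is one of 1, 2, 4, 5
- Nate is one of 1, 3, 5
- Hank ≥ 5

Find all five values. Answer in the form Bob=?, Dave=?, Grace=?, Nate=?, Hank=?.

Hank's domain is down to {5}, so Hank = 5. Strike 5 from Bob, Dave, Grace, Nate.
Dave's domain is down to {2}, so Dave = 2. Remove 2 from Bob, Grace.
That leaves Bob = 4. So Grace can't be 4.
Grace must be 1 (only option left). Strike 1 from Nate.
Nate has just one choice, so Nate = 3.

Bob=4, Dave=2, Grace=1, Nate=3, Hank=5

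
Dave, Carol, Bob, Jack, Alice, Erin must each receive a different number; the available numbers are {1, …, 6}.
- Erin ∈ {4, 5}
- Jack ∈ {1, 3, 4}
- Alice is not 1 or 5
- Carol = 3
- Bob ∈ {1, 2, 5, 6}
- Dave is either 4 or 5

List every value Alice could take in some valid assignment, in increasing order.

Carol's domain is down to {3}, so Carol = 3. Eliminate 3 elsewhere: Jack, Alice.
Dave and Erin between them cover only {4, 5} — a naked pair. Remove those values from Bob, Jack, Alice.
Jack's domain is down to {1}, so Jack = 1. Eliminate 1 elsewhere: Bob.
No further eliminations apply; Alice can still be any of 2, 6.

2, 6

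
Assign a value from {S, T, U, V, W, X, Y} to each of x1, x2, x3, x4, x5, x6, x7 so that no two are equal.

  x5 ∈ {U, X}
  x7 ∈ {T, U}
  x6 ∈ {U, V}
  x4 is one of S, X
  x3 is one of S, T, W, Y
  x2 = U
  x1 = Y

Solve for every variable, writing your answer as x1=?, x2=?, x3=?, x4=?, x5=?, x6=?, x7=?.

x1=Y, x2=U, x3=W, x4=S, x5=X, x6=V, x7=T

x1 has just one choice, so x1 = Y. So x3 can't be Y.
x2 must be U (only option left). Eliminate U elsewhere: x5, x6, x7.
x5 has just one choice, so x5 = X. Remove X from x4.
x6 has just one choice, so x6 = V.
That leaves x7 = T. So x3 can't be T.
x4's domain is down to {S}, so x4 = S. So x3 can't be S.
x3 must be W (only option left).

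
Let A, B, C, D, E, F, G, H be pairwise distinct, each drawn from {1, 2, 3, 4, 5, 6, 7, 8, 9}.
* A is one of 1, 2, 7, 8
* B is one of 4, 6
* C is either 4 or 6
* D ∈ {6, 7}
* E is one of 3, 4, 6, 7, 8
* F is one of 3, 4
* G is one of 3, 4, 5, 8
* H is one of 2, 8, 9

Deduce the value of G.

B and C between them cover only {4, 6} — a naked pair. Remove those values from D, E, F, G.
That leaves D = 7. So A, E can't be 7.
That leaves F = 3. So E, G can't be 3.
E must be 8 (only option left). Strike 8 from A, G, H.
So G = 5.

5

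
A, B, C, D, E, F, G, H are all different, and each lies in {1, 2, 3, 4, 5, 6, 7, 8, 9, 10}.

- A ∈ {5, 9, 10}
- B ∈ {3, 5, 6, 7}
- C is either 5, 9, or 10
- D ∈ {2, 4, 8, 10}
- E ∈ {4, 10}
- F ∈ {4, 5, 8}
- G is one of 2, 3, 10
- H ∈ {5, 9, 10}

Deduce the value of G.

A, C, H between them cover only {5, 9, 10} — a naked triple. Remove those values from B, D, E, F, G.
E's domain is down to {4}, so E = 4. Eliminate 4 elsewhere: D, F.
F must be 8 (only option left). Remove 8 from D.
D's domain is down to {2}, so D = 2. Remove 2 from G.
So G = 3.

3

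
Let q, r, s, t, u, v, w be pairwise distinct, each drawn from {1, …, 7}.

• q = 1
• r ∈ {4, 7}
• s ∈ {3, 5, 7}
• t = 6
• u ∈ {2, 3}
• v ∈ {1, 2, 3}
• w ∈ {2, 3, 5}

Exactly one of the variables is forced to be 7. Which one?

s

q's domain is down to {1}, so q = 1. Eliminate 1 elsewhere: v.
That leaves t = 6.
Among the 5 still-open variables, 4 fits only r (and all 5 values in {2, 3, 4, 5, 7} must be used), so r = 4.
The 4 still-open variables together cover exactly {2, 3, 5, 7} — 4 values for 4 variables — and 7 appears only in s's list, so s = 7.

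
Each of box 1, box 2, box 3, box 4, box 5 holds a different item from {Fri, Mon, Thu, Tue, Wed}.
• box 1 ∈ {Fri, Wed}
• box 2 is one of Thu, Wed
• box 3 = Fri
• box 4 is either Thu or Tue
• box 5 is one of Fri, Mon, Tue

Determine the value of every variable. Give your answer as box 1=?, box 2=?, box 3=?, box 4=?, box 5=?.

box 1=Wed, box 2=Thu, box 3=Fri, box 4=Tue, box 5=Mon

box 3 must be Fri (only option left). So box 1, box 5 can't be Fri.
box 1 must be Wed (only option left). Strike Wed from box 2.
box 2 must be Thu (only option left). Remove Thu from box 4.
box 4 must be Tue (only option left). Strike Tue from box 5.
That leaves box 5 = Mon.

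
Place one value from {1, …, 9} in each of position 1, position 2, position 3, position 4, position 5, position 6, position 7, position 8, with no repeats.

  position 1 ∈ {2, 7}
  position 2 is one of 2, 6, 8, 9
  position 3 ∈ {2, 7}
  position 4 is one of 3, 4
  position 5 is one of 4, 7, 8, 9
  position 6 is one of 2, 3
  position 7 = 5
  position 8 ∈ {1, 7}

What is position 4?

4

position 7 must be 5 (only option left).
position 1 and position 3 between them cover only {2, 7} — a naked pair. Remove those values from position 2, position 5, position 6, position 8.
That leaves position 6 = 3. Strike 3 from position 4.
So position 4 = 4.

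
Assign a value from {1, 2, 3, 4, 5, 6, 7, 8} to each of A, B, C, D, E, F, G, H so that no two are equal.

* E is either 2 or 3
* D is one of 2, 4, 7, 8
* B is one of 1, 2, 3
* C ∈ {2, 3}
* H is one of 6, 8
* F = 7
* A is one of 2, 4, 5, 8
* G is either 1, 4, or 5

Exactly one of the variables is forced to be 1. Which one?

B

F has just one choice, so F = 7. So D can't be 7.
The 7 still-open variables together cover exactly {1, 2, 3, 4, 5, 6, 8} — 7 values for 7 variables — and 6 appears only in H's list, so H = 6.
C and E share exactly the 2 values {2, 3}; by pigeonhole those values go to them, so strike 2, 3 from A, B, D.
So 1 goes to B.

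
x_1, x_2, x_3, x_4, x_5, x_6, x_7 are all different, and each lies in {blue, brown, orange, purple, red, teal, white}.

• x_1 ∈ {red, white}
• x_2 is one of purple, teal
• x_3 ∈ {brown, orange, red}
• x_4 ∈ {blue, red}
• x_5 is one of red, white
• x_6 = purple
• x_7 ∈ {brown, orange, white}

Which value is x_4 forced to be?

x_6 must be purple (only option left). Eliminate purple elsewhere: x_2.
x_2's domain is down to {teal}, so x_2 = teal.
Among the 5 still-open variables, blue fits only x_4 (and all 5 values in {blue, brown, orange, red, white} must be used), so x_4 = blue.

blue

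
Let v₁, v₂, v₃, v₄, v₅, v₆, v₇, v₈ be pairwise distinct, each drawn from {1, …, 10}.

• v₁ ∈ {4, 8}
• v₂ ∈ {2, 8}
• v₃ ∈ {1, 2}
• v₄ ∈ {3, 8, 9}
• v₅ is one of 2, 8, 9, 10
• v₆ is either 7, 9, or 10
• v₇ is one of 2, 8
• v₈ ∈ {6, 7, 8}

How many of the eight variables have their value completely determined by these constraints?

v₂ and v₇ between them cover only {2, 8} — a naked pair. Remove those values from v₁, v₃, v₄, v₅, v₈.
That leaves v₁ = 4.
That leaves v₃ = 1.
Determined: v₁=4, v₃=1. The other variables each still have more than one consistent value. That makes 2.

2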